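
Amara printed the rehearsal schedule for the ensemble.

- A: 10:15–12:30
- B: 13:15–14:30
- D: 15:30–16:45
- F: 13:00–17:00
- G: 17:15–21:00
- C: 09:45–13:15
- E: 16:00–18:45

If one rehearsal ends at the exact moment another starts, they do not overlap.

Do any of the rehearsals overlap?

Yes

Check each pair: they overlap iff neither finishes before the other starts.
Sorted by start: C, A, F, B, D, E, G.
A starts before C ends → C and A overlap.
That's a conflict, so the schedule is not conflict-free.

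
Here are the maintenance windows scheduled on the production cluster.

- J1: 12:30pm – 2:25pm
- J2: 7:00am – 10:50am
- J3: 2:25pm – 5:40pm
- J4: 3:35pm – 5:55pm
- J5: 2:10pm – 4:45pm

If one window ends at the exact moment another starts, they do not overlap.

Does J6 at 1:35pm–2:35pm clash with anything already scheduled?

J2: ends 10:50am at or before J6 starts 1:35pm → clear.
J1: starts 12:30pm before J6 ends 2:35pm, and ends 2:25pm after J6 starts 1:35pm → overlap.
J5: starts 2:10pm before J6 ends 2:35pm, and ends 4:45pm after J6 starts 1:35pm → overlap.
J3: starts 2:25pm before J6 ends 2:35pm, and ends 5:40pm after J6 starts 1:35pm → overlap.
J4: starts 3:35pm at or after J6 ends 2:35pm → clear.
J6 overlaps J1, J3, J5.

Yes — it overlaps J1, J3, J5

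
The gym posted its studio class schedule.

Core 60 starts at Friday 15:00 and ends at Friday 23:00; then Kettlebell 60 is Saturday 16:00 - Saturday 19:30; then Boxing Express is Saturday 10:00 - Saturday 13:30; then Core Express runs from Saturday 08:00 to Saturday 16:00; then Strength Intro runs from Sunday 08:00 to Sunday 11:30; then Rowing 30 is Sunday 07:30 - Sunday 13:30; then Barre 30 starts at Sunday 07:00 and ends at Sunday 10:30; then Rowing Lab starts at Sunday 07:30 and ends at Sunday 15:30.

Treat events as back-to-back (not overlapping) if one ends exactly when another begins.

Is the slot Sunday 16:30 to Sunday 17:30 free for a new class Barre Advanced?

Yes — the slot is free

Core 60: ends Friday 23:00 at or before Barre Advanced starts Sunday 16:30 → clear.
Core Express: ends Saturday 16:00 at or before Barre Advanced starts Sunday 16:30 → clear.
Boxing Express: ends Saturday 13:30 at or before Barre Advanced starts Sunday 16:30 → clear.
Kettlebell 60: ends Saturday 19:30 at or before Barre Advanced starts Sunday 16:30 → clear.
Barre 30: ends Sunday 10:30 at or before Barre Advanced starts Sunday 16:30 → clear.
Rowing 30: ends Sunday 13:30 at or before Barre Advanced starts Sunday 16:30 → clear.
Rowing Lab: ends Sunday 15:30 at or before Barre Advanced starts Sunday 16:30 → clear.
Strength Intro: ends Sunday 11:30 at or before Barre Advanced starts Sunday 16:30 → clear.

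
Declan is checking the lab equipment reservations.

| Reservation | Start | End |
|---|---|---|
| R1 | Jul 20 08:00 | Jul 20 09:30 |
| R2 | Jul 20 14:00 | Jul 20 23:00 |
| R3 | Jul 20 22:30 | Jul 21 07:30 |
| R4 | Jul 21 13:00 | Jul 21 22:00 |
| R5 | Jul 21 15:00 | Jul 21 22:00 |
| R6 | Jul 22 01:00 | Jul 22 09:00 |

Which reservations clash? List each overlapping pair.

R2 & R3, R4 & R5

Sorted by start: R1, R2, R3, R4, R5, R6.
R2 starts after R1 ends, so nothing later overlaps R1 either.
R3 starts before R2 ends → R2 and R3 overlap.
R4 starts after R2 ends, so nothing later overlaps R2 either.
R4 starts after R3 ends, so nothing later overlaps R3 either.
R5 starts before R4 ends → R4 and R5 overlap.
R6 starts after R4 ends.
R6 starts after R5 ends.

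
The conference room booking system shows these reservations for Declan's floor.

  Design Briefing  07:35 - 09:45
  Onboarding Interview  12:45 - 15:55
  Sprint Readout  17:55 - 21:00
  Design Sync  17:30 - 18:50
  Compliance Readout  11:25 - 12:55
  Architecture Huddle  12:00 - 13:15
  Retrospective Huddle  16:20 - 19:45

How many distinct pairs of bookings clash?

Check each pair: they overlap iff neither finishes before the other starts.
Sorted by start: Design Briefing, Compliance Readout, Architecture Huddle, Onboarding Interview, Retrospective Huddle, Design Sync, Sprint Readout.
Compliance Readout starts after Design Briefing ends; Design Briefing is clear from here.
Architecture Huddle starts before Compliance Readout ends → Compliance Readout and Architecture Huddle overlap.
Onboarding Interview starts before Compliance Readout ends → Compliance Readout and Onboarding Interview overlap.
Retrospective Huddle starts after Compliance Readout ends; Compliance Readout is clear from here.
Onboarding Interview starts before Architecture Huddle ends → Architecture Huddle and Onboarding Interview overlap.
Retrospective Huddle starts after Architecture Huddle ends; Architecture Huddle is clear from here.
Retrospective Huddle starts after Onboarding Interview ends; Onboarding Interview is clear from here.
Design Sync starts before Retrospective Huddle ends → Retrospective Huddle and Design Sync overlap.
Sprint Readout starts before Retrospective Huddle ends → Retrospective Huddle and Sprint Readout overlap.
Sprint Readout starts before Design Sync ends → Design Sync and Sprint Readout overlap.
Overlapping pairs: Architecture Huddle & Compliance Readout, Architecture Huddle & Onboarding Interview, Compliance Readout & Onboarding Interview, Design Sync & Retrospective Huddle, Design Sync & Sprint Readout, Retrospective Huddle & Sprint Readout — 6 in total.

6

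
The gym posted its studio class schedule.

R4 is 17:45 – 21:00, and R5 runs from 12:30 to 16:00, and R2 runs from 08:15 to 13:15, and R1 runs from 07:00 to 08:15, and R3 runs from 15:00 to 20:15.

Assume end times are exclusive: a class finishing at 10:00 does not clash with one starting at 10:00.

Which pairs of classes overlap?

R2 & R5, R3 & R4, R3 & R5

Two intervals overlap when each starts before the other ends.
Sorted by start: R1, R2, R5, R3, R4.
R2 starts exactly when R1 ends (back-to-back, no overlap); R1 is clear from here.
R5 starts before R2 ends → R2 and R5 overlap.
R3 starts after R2 ends; R2 is clear from here.
R3 starts before R5 ends → R5 and R3 overlap.
R4 starts after R5 ends.
R4 starts before R3 ends → R3 and R4 overlap.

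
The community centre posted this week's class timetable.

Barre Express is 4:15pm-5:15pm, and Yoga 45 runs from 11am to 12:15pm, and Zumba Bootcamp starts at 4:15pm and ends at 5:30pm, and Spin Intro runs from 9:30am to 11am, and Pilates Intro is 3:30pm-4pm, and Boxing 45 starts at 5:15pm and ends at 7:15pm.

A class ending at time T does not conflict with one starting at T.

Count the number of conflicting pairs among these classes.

2

Sorted by start: Spin Intro, Yoga 45, Pilates Intro, Barre Express, Zumba Bootcamp, Boxing 45.
Yoga 45 starts exactly when Spin Intro ends (back-to-back, no overlap), so Spin Intro has no further overlaps.
Pilates Intro starts after Yoga 45 ends, so Yoga 45 has no further overlaps.
Barre Express starts after Pilates Intro ends, so Pilates Intro has no further overlaps.
Zumba Bootcamp starts before Barre Express ends → Barre Express and Zumba Bootcamp overlap.
Boxing 45 starts exactly when Barre Express ends (back-to-back, no overlap).
Boxing 45 starts before Zumba Bootcamp ends → Zumba Bootcamp and Boxing 45 overlap.
Overlapping pairs: Barre Express & Zumba Bootcamp, Boxing 45 & Zumba Bootcamp — 2 in total.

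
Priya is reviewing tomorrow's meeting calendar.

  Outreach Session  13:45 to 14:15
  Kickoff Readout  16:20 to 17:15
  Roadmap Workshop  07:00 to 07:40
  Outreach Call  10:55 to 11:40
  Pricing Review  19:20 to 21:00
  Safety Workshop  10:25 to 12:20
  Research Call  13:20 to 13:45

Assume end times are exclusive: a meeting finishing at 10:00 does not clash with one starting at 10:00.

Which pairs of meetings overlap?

Outreach Call & Safety Workshop

Sorted by start: Roadmap Workshop, Safety Workshop, Outreach Call, Research Call, Outreach Session, Kickoff Readout, Pricing Review.
Safety Workshop starts after Roadmap Workshop ends, so Roadmap Workshop has no further overlaps.
Outreach Call starts before Safety Workshop ends → Safety Workshop and Outreach Call overlap.
Research Call starts after Safety Workshop ends, so Safety Workshop has no further overlaps.
Research Call starts after Outreach Call ends, so Outreach Call has no further overlaps.
Outreach Session starts exactly when Research Call ends (back-to-back, no overlap), so Research Call has no further overlaps.
Kickoff Readout starts after Outreach Session ends, so Outreach Session has no further overlaps.
Pricing Review starts after Kickoff Readout ends.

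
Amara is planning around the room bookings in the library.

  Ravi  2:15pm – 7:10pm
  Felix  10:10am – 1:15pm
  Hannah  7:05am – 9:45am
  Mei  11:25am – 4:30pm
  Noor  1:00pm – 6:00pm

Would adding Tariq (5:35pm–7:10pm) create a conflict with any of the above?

Hannah: ends 9:45am at or before Tariq starts 5:35pm → clear.
Felix: ends 1:15pm at or before Tariq starts 5:35pm → clear.
Mei: ends 4:30pm at or before Tariq starts 5:35pm → clear.
Noor: starts 1:00pm before Tariq ends 7:10pm, and ends 6:00pm after Tariq starts 5:35pm → overlap.
Ravi: starts 2:15pm before Tariq ends 7:10pm, and ends 7:10pm after Tariq starts 5:35pm → overlap.
Tariq overlaps Noor, Ravi.

Yes — it overlaps Noor, Ravi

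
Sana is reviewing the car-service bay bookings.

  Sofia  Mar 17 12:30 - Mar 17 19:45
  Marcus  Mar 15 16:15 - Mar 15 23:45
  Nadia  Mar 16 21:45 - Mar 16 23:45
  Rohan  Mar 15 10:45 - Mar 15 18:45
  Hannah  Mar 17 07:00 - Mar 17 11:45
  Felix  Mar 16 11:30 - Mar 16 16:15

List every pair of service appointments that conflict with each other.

Sorted by start: Rohan, Marcus, Felix, Nadia, Hannah, Sofia.
Marcus starts before Rohan ends → Rohan and Marcus overlap.
Felix starts after Rohan ends, so Rohan has no further overlaps.
Felix starts after Marcus ends, so Marcus has no further overlaps.
Nadia starts after Felix ends, so Felix has no further overlaps.
Hannah starts after Nadia ends, so Nadia has no further overlaps.
Sofia starts after Hannah ends.

Marcus & Rohan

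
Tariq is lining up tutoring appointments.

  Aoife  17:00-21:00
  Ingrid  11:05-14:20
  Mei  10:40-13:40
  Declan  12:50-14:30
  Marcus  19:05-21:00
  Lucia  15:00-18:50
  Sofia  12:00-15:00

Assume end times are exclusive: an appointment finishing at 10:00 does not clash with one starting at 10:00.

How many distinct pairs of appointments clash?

8

Check each pair: they overlap iff neither finishes before the other starts.
Sorted by start: Mei, Ingrid, Sofia, Declan, Lucia, Aoife, Marcus.
Ingrid starts before Mei ends → Mei and Ingrid overlap.
Sofia starts before Mei ends → Mei and Sofia overlap.
Declan starts before Mei ends → Mei and Declan overlap.
Lucia starts after Mei ends; Mei is clear from here.
Sofia starts before Ingrid ends → Ingrid and Sofia overlap.
Declan starts before Ingrid ends → Ingrid and Declan overlap.
Lucia starts after Ingrid ends; Ingrid is clear from here.
Declan starts before Sofia ends → Sofia and Declan overlap.
Lucia starts exactly when Sofia ends (back-to-back, no overlap); Sofia is clear from here.
Lucia starts after Declan ends; Declan is clear from here.
Aoife starts before Lucia ends → Lucia and Aoife overlap.
Marcus starts after Lucia ends.
Marcus starts before Aoife ends → Aoife and Marcus overlap.
Overlapping pairs: Aoife & Lucia, Aoife & Marcus, Declan & Ingrid, Declan & Mei, Declan & Sofia, Ingrid & Mei, Ingrid & Sofia, Mei & Sofia — 8 in total.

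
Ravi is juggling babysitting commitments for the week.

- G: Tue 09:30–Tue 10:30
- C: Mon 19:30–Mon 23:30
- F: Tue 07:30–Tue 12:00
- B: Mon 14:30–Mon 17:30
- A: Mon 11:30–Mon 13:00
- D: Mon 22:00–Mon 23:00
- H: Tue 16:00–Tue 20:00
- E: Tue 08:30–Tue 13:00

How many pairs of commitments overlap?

Sorted by start: A, B, C, D, F, E, G, H.
B starts after A ends; A is clear from here.
C starts after B ends; B is clear from here.
D starts before C ends → C and D overlap.
F starts after C ends; C is clear from here.
F starts after D ends; D is clear from here.
E starts before F ends → F and E overlap.
G starts before F ends → F and G overlap.
H starts after F ends.
G starts before E ends → E and G overlap.
H starts after E ends.
H starts after G ends.
Overlapping pairs: C & D, E & F, E & G, F & G — 4 in total.

4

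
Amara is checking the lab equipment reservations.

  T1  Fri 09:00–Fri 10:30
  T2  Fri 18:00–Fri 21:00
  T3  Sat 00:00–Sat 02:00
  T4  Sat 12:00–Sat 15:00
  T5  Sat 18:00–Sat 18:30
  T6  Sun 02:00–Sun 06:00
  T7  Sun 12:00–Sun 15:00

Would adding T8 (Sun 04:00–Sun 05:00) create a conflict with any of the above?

T1: ends Fri 10:30 at or before T8 starts Sun 04:00 → clear.
T2: ends Fri 21:00 at or before T8 starts Sun 04:00 → clear.
T3: ends Sat 02:00 at or before T8 starts Sun 04:00 → clear.
T4: ends Sat 15:00 at or before T8 starts Sun 04:00 → clear.
T5: ends Sat 18:30 at or before T8 starts Sun 04:00 → clear.
T6: starts Sun 02:00 before T8 ends Sun 05:00, and ends Sun 06:00 after T8 starts Sun 04:00 → overlap.
T7: starts Sun 12:00 at or after T8 ends Sun 05:00 → clear.
T8 overlaps T6.

Yes — it overlaps T6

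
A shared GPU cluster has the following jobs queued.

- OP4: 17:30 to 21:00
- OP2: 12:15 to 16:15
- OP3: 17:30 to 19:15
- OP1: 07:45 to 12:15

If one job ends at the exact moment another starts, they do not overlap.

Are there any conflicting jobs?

Sorted by start: OP1, OP2, OP3, OP4.
OP2 starts exactly when OP1 ends (back-to-back, no overlap); OP1 is clear from here.
OP3 starts after OP2 ends; OP2 is clear from here.
OP4 starts before OP3 ends → OP3 and OP4 overlap.
That's a conflict, so the schedule is not conflict-free.

Yes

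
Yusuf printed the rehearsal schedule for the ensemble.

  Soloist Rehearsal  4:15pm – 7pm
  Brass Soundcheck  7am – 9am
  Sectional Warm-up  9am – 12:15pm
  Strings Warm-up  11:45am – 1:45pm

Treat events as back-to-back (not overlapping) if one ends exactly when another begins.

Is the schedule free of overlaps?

No

Sorted by start: Brass Soundcheck, Sectional Warm-up, Strings Warm-up, Soloist Rehearsal.
Sectional Warm-up starts exactly when Brass Soundcheck ends (back-to-back, no overlap), so nothing later overlaps Brass Soundcheck either.
Strings Warm-up starts before Sectional Warm-up ends → Sectional Warm-up and Strings Warm-up overlap.
That's a conflict, so the schedule is not conflict-free.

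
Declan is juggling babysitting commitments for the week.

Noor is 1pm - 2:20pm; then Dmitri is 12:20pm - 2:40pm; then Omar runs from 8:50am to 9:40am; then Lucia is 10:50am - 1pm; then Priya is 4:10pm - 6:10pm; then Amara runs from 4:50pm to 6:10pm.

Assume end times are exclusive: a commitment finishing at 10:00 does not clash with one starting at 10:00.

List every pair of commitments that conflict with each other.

Amara & Priya, Dmitri & Lucia, Dmitri & Noor

Two intervals overlap when each starts before the other ends.
Sorted by start: Omar, Lucia, Dmitri, Noor, Priya, Amara.
Lucia starts after Omar ends; Omar is clear from here.
Dmitri starts before Lucia ends → Lucia and Dmitri overlap.
Noor starts exactly when Lucia ends (back-to-back, no overlap); Lucia is clear from here.
Noor starts before Dmitri ends → Dmitri and Noor overlap.
Priya starts after Dmitri ends; Dmitri is clear from here.
Priya starts after Noor ends; Noor is clear from here.
Amara starts before Priya ends → Priya and Amara overlap.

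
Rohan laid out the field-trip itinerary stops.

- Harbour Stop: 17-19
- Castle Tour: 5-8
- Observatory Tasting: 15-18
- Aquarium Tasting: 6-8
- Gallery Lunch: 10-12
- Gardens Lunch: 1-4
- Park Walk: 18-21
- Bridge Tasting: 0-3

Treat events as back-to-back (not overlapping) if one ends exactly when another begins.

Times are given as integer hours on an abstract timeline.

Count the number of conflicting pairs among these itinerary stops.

Two intervals overlap when each starts before the other ends.
Sorted by start: Bridge Tasting, Gardens Lunch, Castle Tour, Aquarium Tasting, Gallery Lunch, Observatory Tasting, Harbour Stop, Park Walk.
Gardens Lunch starts before Bridge Tasting ends → Bridge Tasting and Gardens Lunch overlap.
Castle Tour starts after Bridge Tasting ends, so Bridge Tasting has no further overlaps.
Castle Tour starts after Gardens Lunch ends, so Gardens Lunch has no further overlaps.
Aquarium Tasting starts before Castle Tour ends → Castle Tour and Aquarium Tasting overlap.
Gallery Lunch starts after Castle Tour ends, so Castle Tour has no further overlaps.
Gallery Lunch starts after Aquarium Tasting ends, so Aquarium Tasting has no further overlaps.
Observatory Tasting starts after Gallery Lunch ends, so Gallery Lunch has no further overlaps.
Harbour Stop starts before Observatory Tasting ends → Observatory Tasting and Harbour Stop overlap.
Park Walk starts exactly when Observatory Tasting ends (back-to-back, no overlap).
Park Walk starts before Harbour Stop ends → Harbour Stop and Park Walk overlap.
Overlapping pairs: Aquarium Tasting & Castle Tour, Bridge Tasting & Gardens Lunch, Harbour Stop & Observatory Tasting, Harbour Stop & Park Walk — 4 in total.

4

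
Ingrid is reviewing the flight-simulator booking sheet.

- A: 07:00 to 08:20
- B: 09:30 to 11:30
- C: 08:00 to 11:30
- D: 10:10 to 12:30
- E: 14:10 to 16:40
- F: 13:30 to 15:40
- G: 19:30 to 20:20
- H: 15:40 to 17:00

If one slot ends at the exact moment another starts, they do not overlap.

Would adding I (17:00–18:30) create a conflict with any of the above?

A: ends 08:20 at or before I starts 17:00 → clear.
C: ends 11:30 at or before I starts 17:00 → clear.
B: ends 11:30 at or before I starts 17:00 → clear.
D: ends 12:30 at or before I starts 17:00 → clear.
F: ends 15:40 at or before I starts 17:00 → clear.
E: ends 16:40 at or before I starts 17:00 → clear.
H: ends 17:00 at or before I starts 17:00 → clear.
G: starts 19:30 at or after I ends 18:30 → clear.

No — it doesn't clash with anything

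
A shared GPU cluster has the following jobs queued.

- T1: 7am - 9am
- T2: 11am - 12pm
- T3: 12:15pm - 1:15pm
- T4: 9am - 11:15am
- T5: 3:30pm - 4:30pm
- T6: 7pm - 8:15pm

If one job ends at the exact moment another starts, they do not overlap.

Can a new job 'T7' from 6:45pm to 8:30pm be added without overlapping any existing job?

No — it overlaps T6

T1: ends 9am at or before T7 starts 6:45pm → clear.
T4: ends 11:15am at or before T7 starts 6:45pm → clear.
T2: ends 12pm at or before T7 starts 6:45pm → clear.
T3: ends 1:15pm at or before T7 starts 6:45pm → clear.
T5: ends 4:30pm at or before T7 starts 6:45pm → clear.
T6: starts 7pm before T7 ends 8:30pm, and ends 8:15pm after T7 starts 6:45pm → overlap.
T7 overlaps T6.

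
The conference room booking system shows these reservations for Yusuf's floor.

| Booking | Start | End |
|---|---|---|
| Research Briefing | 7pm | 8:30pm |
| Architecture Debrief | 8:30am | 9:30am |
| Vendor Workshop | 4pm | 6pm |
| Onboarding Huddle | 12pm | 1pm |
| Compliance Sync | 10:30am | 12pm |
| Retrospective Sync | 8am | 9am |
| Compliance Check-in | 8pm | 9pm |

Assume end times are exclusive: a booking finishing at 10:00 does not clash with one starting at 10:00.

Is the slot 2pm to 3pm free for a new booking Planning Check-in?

Yes — the slot is free

Retrospective Sync: ends 9am at or before Planning Check-in starts 2pm → clear.
Architecture Debrief: ends 9:30am at or before Planning Check-in starts 2pm → clear.
Compliance Sync: ends 12pm at or before Planning Check-in starts 2pm → clear.
Onboarding Huddle: ends 1pm at or before Planning Check-in starts 2pm → clear.
Vendor Workshop: starts 4pm at or after Planning Check-in ends 3pm → clear.
Research Briefing: starts 7pm at or after Planning Check-in ends 3pm → clear.
Compliance Check-in: starts 8pm at or after Planning Check-in ends 3pm → clear.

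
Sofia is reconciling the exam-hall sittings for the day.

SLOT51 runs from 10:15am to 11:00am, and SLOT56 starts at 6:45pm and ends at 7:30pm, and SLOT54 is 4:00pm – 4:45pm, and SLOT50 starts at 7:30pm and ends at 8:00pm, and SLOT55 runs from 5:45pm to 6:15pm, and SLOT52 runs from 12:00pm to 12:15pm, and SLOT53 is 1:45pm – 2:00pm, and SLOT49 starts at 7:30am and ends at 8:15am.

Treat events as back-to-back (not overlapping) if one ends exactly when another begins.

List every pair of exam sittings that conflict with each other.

no conflicts

Check each pair: they overlap iff neither finishes before the other starts.
Sorted by start: SLOT49, SLOT51, SLOT52, SLOT53, SLOT54, SLOT55, SLOT56, SLOT50.
SLOT51 starts after SLOT49 ends — done with SLOT49.
SLOT52 starts after SLOT51 ends — done with SLOT51.
SLOT53 starts after SLOT52 ends — done with SLOT52.
SLOT54 starts after SLOT53 ends — done with SLOT53.
SLOT55 starts after SLOT54 ends — done with SLOT54.
SLOT56 starts after SLOT55 ends — done with SLOT55.
SLOT50 starts exactly when SLOT56 ends (back-to-back, no overlap).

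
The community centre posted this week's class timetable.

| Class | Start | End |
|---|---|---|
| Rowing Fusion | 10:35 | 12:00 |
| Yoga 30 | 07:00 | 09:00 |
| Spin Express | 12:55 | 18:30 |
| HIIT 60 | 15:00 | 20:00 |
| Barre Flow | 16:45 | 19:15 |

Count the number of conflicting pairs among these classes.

3

Sorted by start: Yoga 30, Rowing Fusion, Spin Express, HIIT 60, Barre Flow.
Rowing Fusion starts after Yoga 30 ends — done with Yoga 30.
Spin Express starts after Rowing Fusion ends — done with Rowing Fusion.
HIIT 60 starts before Spin Express ends → Spin Express and HIIT 60 overlap.
Barre Flow starts before Spin Express ends → Spin Express and Barre Flow overlap.
Barre Flow starts before HIIT 60 ends → HIIT 60 and Barre Flow overlap.
Overlapping pairs: Barre Flow & HIIT 60, Barre Flow & Spin Express, HIIT 60 & Spin Express — 3 in total.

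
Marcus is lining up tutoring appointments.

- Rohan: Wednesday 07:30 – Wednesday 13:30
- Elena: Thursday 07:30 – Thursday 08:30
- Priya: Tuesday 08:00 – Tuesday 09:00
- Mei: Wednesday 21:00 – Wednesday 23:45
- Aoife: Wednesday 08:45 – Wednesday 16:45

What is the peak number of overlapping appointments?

2

Walk through starts and ends in time order (an end at T is processed before a start at T):
Tuesday 08:00 start Priya → 1
Tuesday 09:00 end Priya → 0
Wednesday 07:30 start Rohan → 1
Wednesday 08:45 start Aoife → 2
Wednesday 13:30 end Rohan → 1
Wednesday 16:45 end Aoife → 0
Wednesday 21:00 start Mei → 1
Wednesday 23:45 end Mei → 0
Thursday 07:30 start Elena → 1
Thursday 08:30 end Elena → 0
Peak is 2, at Wednesday 08:45 (Aoife, Rohan).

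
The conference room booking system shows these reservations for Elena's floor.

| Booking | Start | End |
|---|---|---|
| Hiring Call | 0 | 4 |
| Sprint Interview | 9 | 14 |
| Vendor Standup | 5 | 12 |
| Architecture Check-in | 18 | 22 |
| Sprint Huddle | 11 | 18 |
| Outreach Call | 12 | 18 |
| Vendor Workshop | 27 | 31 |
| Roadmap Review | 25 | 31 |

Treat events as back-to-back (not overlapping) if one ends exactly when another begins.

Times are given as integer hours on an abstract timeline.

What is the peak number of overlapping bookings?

Walk through starts and ends in time order (an end at T is processed before a start at T):
0 start Hiring Call → 1
4 end Hiring Call → 0
5 start Vendor Standup → 1
9 start Sprint Interview → 2
11 start Sprint Huddle → 3
12 end Vendor Standup → 2
12 start Outreach Call → 3
14 end Sprint Interview → 2
18 end Outreach Call → 1
18 end Sprint Huddle → 0
18 start Architecture Check-in → 1
22 end Architecture Check-in → 0
25 start Roadmap Review → 1
27 start Vendor Workshop → 2
31 end Roadmap Review → 1
31 end Vendor Workshop → 0
Peak is 3, at 11 (Sprint Huddle, Sprint Interview, Vendor Standup).

3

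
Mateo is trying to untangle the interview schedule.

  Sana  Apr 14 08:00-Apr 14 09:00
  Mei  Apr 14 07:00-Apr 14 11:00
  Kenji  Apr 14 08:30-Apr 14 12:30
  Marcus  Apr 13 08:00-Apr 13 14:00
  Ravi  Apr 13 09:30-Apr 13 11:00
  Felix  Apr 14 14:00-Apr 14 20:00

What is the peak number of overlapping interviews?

Sort all start/end points and keep a running count:
Apr 13 08:00 start Marcus → 1
Apr 13 09:30 start Ravi → 2
Apr 13 11:00 end Ravi → 1
Apr 13 14:00 end Marcus → 0
Apr 14 07:00 start Mei → 1
Apr 14 08:00 start Sana → 2
Apr 14 08:30 start Kenji → 3
Apr 14 09:00 end Sana → 2
Apr 14 11:00 end Mei → 1
Apr 14 12:30 end Kenji → 0
Apr 14 14:00 start Felix → 1
Apr 14 20:00 end Felix → 0
Peak is 3, at Apr 14 08:30 (Kenji, Mei, Sana).

3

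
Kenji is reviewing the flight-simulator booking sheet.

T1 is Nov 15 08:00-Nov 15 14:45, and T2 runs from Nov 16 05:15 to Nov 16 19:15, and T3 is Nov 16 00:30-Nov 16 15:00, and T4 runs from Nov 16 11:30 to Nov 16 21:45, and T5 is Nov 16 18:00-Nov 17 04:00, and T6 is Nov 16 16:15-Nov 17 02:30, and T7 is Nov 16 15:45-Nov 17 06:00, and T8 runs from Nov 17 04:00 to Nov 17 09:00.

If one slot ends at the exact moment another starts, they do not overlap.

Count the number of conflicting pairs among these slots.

13

Two intervals overlap when each starts before the other ends.
Sorted by start: T1, T3, T2, T4, T7, T6, T5, T8.
T3 starts after T1 ends; T1 is clear from here.
T2 starts before T3 ends → T3 and T2 overlap.
T4 starts before T3 ends → T3 and T4 overlap.
T7 starts after T3 ends; T3 is clear from here.
T4 starts before T2 ends → T2 and T4 overlap.
T7 starts before T2 ends → T2 and T7 overlap.
T6 starts before T2 ends → T2 and T6 overlap.
T5 starts before T2 ends → T2 and T5 overlap.
T8 starts after T2 ends.
T7 starts before T4 ends → T4 and T7 overlap.
T6 starts before T4 ends → T4 and T6 overlap.
T5 starts before T4 ends → T4 and T5 overlap.
T8 starts after T4 ends.
T6 starts before T7 ends → T7 and T6 overlap.
T5 starts before T7 ends → T7 and T5 overlap.
T8 starts before T7 ends → T7 and T8 overlap.
T5 starts before T6 ends → T6 and T5 overlap.
T8 starts after T6 ends.
T8 starts exactly when T5 ends (back-to-back, no overlap).
Overlapping pairs: T2 & T3, T2 & T4, T2 & T5, T2 & T6, T2 & T7, T3 & T4, T4 & T5, T4 & T6, T4 & T7, T5 & T6, T5 & T7, T6 & T7, T7 & T8 — 13 in total.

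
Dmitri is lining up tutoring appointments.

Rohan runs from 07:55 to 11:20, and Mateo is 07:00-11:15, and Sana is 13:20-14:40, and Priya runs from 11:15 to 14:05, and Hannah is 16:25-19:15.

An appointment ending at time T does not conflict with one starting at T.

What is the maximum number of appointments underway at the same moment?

2

Walk through starts and ends in time order (an end at T is processed before a start at T):
07:00 start Mateo → 1
07:55 start Rohan → 2
11:15 end Mateo → 1
11:15 start Priya → 2
11:20 end Rohan → 1
13:20 start Sana → 2
14:05 end Priya → 1
14:40 end Sana → 0
16:25 start Hannah → 1
19:15 end Hannah → 0
Peak is 2, at 07:55 (Mateo, Rohan).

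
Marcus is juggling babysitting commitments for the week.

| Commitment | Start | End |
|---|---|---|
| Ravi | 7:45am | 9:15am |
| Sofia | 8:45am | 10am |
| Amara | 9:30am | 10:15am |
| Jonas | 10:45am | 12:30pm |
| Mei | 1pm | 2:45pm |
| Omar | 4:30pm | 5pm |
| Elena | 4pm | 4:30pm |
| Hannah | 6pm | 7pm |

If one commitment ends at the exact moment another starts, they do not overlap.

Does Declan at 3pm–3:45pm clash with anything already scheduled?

No — it doesn't clash with anything

Ravi: ends 9:15am at or before Declan starts 3pm → clear.
Sofia: ends 10am at or before Declan starts 3pm → clear.
Amara: ends 10:15am at or before Declan starts 3pm → clear.
Jonas: ends 12:30pm at or before Declan starts 3pm → clear.
Mei: ends 2:45pm at or before Declan starts 3pm → clear.
Elena: starts 4pm at or after Declan ends 3:45pm → clear.
Omar: starts 4:30pm at or after Declan ends 3:45pm → clear.
Hannah: starts 6pm at or after Declan ends 3:45pm → clear.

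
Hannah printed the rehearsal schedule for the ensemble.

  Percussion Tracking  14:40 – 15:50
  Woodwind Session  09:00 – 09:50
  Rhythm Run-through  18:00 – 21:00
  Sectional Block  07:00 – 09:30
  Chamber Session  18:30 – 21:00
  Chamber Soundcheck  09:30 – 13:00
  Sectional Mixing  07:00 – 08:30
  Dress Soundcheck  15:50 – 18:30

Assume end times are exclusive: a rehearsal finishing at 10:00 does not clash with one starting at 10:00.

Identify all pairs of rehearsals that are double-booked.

Two intervals overlap when each starts before the other ends.
Sorted by start: Sectional Mixing, Sectional Block, Woodwind Session, Chamber Soundcheck, Percussion Tracking, Dress Soundcheck, Rhythm Run-through, Chamber Session.
Sectional Block starts before Sectional Mixing ends → Sectional Mixing and Sectional Block overlap.
Woodwind Session starts after Sectional Mixing ends — done with Sectional Mixing.
Woodwind Session starts before Sectional Block ends → Sectional Block and Woodwind Session overlap.
Chamber Soundcheck starts exactly when Sectional Block ends (back-to-back, no overlap) — done with Sectional Block.
Chamber Soundcheck starts before Woodwind Session ends → Woodwind Session and Chamber Soundcheck overlap.
Percussion Tracking starts after Woodwind Session ends — done with Woodwind Session.
Percussion Tracking starts after Chamber Soundcheck ends — done with Chamber Soundcheck.
Dress Soundcheck starts exactly when Percussion Tracking ends (back-to-back, no overlap) — done with Percussion Tracking.
Rhythm Run-through starts before Dress Soundcheck ends → Dress Soundcheck and Rhythm Run-through overlap.
Chamber Session starts exactly when Dress Soundcheck ends (back-to-back, no overlap).
Chamber Session starts before Rhythm Run-through ends → Rhythm Run-through and Chamber Session overlap.

Chamber Session & Rhythm Run-through, Chamber Soundcheck & Woodwind Session, Dress Soundcheck & Rhythm Run-through, Sectional Block & Sectional Mixing, Sectional Block & Woodwind Session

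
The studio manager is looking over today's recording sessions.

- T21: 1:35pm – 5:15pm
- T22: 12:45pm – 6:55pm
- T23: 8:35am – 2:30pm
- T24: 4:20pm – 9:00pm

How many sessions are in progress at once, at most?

3

Sweep the timeline, counting +1 at each start and −1 at each end (ends before starts at a tie):
8:35am start T23 → 1
12:45pm start T22 → 2
1:35pm start T21 → 3
2:30pm end T23 → 2
4:20pm start T24 → 3
5:15pm end T21 → 2
6:55pm end T22 → 1
9:00pm end T24 → 0
Peak is 3, at 1:35pm (T21, T22, T23).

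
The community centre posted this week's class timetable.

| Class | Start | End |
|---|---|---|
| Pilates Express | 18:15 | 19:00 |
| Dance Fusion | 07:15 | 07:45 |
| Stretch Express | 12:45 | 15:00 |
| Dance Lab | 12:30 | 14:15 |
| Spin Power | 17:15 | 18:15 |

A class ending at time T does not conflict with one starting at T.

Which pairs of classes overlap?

Dance Lab & Stretch Express

Sorted by start: Dance Fusion, Dance Lab, Stretch Express, Spin Power, Pilates Express.
Dance Lab starts after Dance Fusion ends; Dance Fusion is clear from here.
Stretch Express starts before Dance Lab ends → Dance Lab and Stretch Express overlap.
Spin Power starts after Dance Lab ends; Dance Lab is clear from here.
Spin Power starts after Stretch Express ends; Stretch Express is clear from here.
Pilates Express starts exactly when Spin Power ends (back-to-back, no overlap).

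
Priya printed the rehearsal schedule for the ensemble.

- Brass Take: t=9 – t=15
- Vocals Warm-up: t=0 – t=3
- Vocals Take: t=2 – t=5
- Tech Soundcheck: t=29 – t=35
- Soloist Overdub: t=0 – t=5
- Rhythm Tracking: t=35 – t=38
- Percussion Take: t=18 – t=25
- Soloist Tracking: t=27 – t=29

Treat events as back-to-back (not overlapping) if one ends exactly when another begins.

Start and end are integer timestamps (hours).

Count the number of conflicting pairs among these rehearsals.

Sorted by start: Soloist Overdub, Vocals Warm-up, Vocals Take, Brass Take, Percussion Take, Soloist Tracking, Tech Soundcheck, Rhythm Tracking.
Vocals Warm-up starts before Soloist Overdub ends → Soloist Overdub and Vocals Warm-up overlap.
Vocals Take starts before Soloist Overdub ends → Soloist Overdub and Vocals Take overlap.
Brass Take starts after Soloist Overdub ends, so nothing later overlaps Soloist Overdub either.
Vocals Take starts before Vocals Warm-up ends → Vocals Warm-up and Vocals Take overlap.
Brass Take starts after Vocals Warm-up ends, so nothing later overlaps Vocals Warm-up either.
Brass Take starts after Vocals Take ends, so nothing later overlaps Vocals Take either.
Percussion Take starts after Brass Take ends, so nothing later overlaps Brass Take either.
Soloist Tracking starts after Percussion Take ends, so nothing later overlaps Percussion Take either.
Tech Soundcheck starts exactly when Soloist Tracking ends (back-to-back, no overlap), so nothing later overlaps Soloist Tracking either.
Rhythm Tracking starts exactly when Tech Soundcheck ends (back-to-back, no overlap).
Overlapping pairs: Soloist Overdub & Vocals Take, Soloist Overdub & Vocals Warm-up, Vocals Take & Vocals Warm-up — 3 in total.

3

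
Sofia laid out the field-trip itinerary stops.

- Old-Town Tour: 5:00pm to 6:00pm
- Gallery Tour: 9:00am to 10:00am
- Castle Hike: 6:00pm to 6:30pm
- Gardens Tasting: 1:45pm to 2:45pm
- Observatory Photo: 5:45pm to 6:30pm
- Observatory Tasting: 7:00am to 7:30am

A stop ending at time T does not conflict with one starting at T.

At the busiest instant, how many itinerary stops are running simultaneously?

2

Sweep the timeline, counting +1 at each start and −1 at each end (ends before starts at a tie):
7:00am start Observatory Tasting → 1
7:30am end Observatory Tasting → 0
9:00am start Gallery Tour → 1
10:00am end Gallery Tour → 0
1:45pm start Gardens Tasting → 1
2:45pm end Gardens Tasting → 0
5:00pm start Old-Town Tour → 1
5:45pm start Observatory Photo → 2
6:00pm end Old-Town Tour → 1
6:00pm start Castle Hike → 2
6:30pm end Castle Hike → 1
6:30pm end Observatory Photo → 0
Peak is 2, at 5:45pm (Observatory Photo, Old-Town Tour).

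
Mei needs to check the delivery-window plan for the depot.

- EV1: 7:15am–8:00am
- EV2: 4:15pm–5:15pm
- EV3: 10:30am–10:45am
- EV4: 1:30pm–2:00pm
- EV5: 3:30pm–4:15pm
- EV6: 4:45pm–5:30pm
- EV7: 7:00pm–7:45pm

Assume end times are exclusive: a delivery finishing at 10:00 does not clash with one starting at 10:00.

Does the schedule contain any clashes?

Sorted by start: EV1, EV3, EV4, EV5, EV2, EV6, EV7.
EV3 starts after EV1 ends — done with EV1.
EV4 starts after EV3 ends — done with EV3.
EV5 starts after EV4 ends — done with EV4.
EV2 starts exactly when EV5 ends (back-to-back, no overlap) — done with EV5.
EV6 starts before EV2 ends → EV2 and EV6 overlap.
That's a conflict, so the schedule is not conflict-free.

Yes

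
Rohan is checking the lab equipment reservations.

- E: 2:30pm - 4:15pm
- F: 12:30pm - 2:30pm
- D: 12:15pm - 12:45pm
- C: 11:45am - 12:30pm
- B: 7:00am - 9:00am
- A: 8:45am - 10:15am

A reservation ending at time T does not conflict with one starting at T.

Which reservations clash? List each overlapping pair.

A & B, C & D, D & F

Sorted by start: B, A, C, D, F, E.
A starts before B ends → B and A overlap.
C starts after B ends — done with B.
C starts after A ends — done with A.
D starts before C ends → C and D overlap.
F starts exactly when C ends (back-to-back, no overlap) — done with C.
F starts before D ends → D and F overlap.
E starts after D ends.
E starts exactly when F ends (back-to-back, no overlap).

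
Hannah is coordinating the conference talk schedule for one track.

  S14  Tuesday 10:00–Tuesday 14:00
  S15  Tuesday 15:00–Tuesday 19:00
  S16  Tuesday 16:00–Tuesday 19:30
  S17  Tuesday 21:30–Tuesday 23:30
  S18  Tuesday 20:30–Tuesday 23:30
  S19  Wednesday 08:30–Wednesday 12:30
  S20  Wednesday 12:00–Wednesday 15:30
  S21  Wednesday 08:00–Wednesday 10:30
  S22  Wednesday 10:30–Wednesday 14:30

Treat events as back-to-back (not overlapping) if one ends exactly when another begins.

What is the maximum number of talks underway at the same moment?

Walk through starts and ends in time order (an end at T is processed before a start at T):
Tuesday 10:00 start S14 → 1
Tuesday 14:00 end S14 → 0
Tuesday 15:00 start S15 → 1
Tuesday 16:00 start S16 → 2
Tuesday 19:00 end S15 → 1
Tuesday 19:30 end S16 → 0
Tuesday 20:30 start S18 → 1
Tuesday 21:30 start S17 → 2
Tuesday 23:30 end S17 → 1
Tuesday 23:30 end S18 → 0
Wednesday 08:00 start S21 → 1
Wednesday 08:30 start S19 → 2
Wednesday 10:30 end S21 → 1
Wednesday 10:30 start S22 → 2
Wednesday 12:00 start S20 → 3
Wednesday 12:30 end S19 → 2
Wednesday 14:30 end S22 → 1
Wednesday 15:30 end S20 → 0
Peak is 3, at Wednesday 12:00 (S19, S20, S22).

3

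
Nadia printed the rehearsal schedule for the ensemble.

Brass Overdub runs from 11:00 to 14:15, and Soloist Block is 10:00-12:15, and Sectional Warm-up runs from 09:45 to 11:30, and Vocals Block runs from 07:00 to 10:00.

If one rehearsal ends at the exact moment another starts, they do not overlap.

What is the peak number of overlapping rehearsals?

Sort all start/end points and keep a running count:
07:00 start Vocals Block → 1
09:45 start Sectional Warm-up → 2
10:00 end Vocals Block → 1
10:00 start Soloist Block → 2
11:00 start Brass Overdub → 3
11:30 end Sectional Warm-up → 2
12:15 end Soloist Block → 1
14:15 end Brass Overdub → 0
Peak is 3, at 11:00 (Brass Overdub, Sectional Warm-up, Soloist Block).

3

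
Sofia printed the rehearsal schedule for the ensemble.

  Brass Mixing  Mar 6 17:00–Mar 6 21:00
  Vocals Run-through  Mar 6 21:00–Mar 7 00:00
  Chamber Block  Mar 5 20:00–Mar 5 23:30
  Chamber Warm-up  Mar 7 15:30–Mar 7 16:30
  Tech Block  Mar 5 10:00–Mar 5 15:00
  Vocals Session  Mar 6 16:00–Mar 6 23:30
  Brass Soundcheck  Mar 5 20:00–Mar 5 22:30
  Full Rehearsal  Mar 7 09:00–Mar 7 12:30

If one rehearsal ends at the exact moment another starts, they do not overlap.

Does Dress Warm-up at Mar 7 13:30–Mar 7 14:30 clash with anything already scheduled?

No — it doesn't clash with anything

Tech Block: ends Mar 5 15:00 at or before Dress Warm-up starts Mar 7 13:30 → clear.
Chamber Block: ends Mar 5 23:30 at or before Dress Warm-up starts Mar 7 13:30 → clear.
Brass Soundcheck: ends Mar 5 22:30 at or before Dress Warm-up starts Mar 7 13:30 → clear.
Vocals Session: ends Mar 6 23:30 at or before Dress Warm-up starts Mar 7 13:30 → clear.
Brass Mixing: ends Mar 6 21:00 at or before Dress Warm-up starts Mar 7 13:30 → clear.
Vocals Run-through: ends Mar 7 00:00 at or before Dress Warm-up starts Mar 7 13:30 → clear.
Full Rehearsal: ends Mar 7 12:30 at or before Dress Warm-up starts Mar 7 13:30 → clear.
Chamber Warm-up: starts Mar 7 15:30 at or after Dress Warm-up ends Mar 7 14:30 → clear.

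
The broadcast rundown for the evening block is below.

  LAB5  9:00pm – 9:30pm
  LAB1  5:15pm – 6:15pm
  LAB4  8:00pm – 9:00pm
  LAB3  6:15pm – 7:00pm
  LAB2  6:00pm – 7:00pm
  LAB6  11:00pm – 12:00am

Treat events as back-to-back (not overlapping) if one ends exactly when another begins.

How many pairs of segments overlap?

2

Two intervals overlap when each starts before the other ends.
Sorted by start: LAB1, LAB2, LAB3, LAB4, LAB5, LAB6.
LAB2 starts before LAB1 ends → LAB1 and LAB2 overlap.
LAB3 starts exactly when LAB1 ends (back-to-back, no overlap) — done with LAB1.
LAB3 starts before LAB2 ends → LAB2 and LAB3 overlap.
LAB4 starts after LAB2 ends — done with LAB2.
LAB4 starts after LAB3 ends — done with LAB3.
LAB5 starts exactly when LAB4 ends (back-to-back, no overlap) — done with LAB4.
LAB6 starts after LAB5 ends.
Overlapping pairs: LAB1 & LAB2, LAB2 & LAB3 — 2 in total.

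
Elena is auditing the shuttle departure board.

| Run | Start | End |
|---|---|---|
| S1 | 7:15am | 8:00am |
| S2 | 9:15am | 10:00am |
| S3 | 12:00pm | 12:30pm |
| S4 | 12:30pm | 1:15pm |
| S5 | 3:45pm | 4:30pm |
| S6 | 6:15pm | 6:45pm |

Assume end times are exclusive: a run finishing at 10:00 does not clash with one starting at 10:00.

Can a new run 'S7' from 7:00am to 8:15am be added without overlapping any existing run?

S1: starts 7:15am before S7 ends 8:15am, and ends 8:00am after S7 starts 7:00am → overlap.
S2: starts 9:15am at or after S7 ends 8:15am → clear.
S3: starts 12:00pm at or after S7 ends 8:15am → clear.
S4: starts 12:30pm at or after S7 ends 8:15am → clear.
S5: starts 3:45pm at or after S7 ends 8:15am → clear.
S6: starts 6:15pm at or after S7 ends 8:15am → clear.
S7 overlaps S1.

No — it overlaps S1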